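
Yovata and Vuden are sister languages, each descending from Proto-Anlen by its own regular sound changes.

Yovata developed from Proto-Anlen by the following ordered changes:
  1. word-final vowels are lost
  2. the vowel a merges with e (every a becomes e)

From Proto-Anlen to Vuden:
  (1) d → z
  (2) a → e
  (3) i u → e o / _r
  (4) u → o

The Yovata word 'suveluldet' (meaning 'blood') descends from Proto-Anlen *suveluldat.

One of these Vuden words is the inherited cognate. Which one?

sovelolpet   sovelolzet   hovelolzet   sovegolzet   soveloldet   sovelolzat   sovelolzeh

sovelolzet

Vuden: start from *suveluldat.
  rule 1 (unconditioned shift): suveluldat → suvelulzat
  rule 2 (vowel merger): suvelulzat → suvelulzet
  rule 3: no change — suvelulzet
  rule 4 (vowel merger): suvelulzet → sovelolzet
  ⇒ Vuden sovelolzet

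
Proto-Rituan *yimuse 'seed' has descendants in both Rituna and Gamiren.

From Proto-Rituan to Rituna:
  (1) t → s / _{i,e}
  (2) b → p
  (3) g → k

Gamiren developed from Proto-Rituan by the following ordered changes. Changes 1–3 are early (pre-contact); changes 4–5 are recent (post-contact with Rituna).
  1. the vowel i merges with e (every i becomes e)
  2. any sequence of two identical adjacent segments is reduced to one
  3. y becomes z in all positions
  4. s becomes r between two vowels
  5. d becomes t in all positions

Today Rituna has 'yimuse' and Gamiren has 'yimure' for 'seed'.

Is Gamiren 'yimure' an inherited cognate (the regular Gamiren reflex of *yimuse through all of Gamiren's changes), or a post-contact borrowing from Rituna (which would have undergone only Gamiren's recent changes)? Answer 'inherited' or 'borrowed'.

borrowed

If inherited, *yimuse would pass through all of Gamiren's changes:
Gamiren: *yimuse > yemuse > zemuse > zemure  (by vowel merger, unconditioned shift, rhotacism)
If borrowed from Rituna 'yimuse' after the early changes, it would undergo only the recent ones:
  rule 4 (rhotacism): yimuse → yimure
  rule 5 (unconditioned shift): no change (yimure)
  ⇒ as a loan: yimure
Gamiren 'yimure' matches the loan outcome 'yimure', not the inherited 'zemure' — it skipped the early Gamiren changes, so it was borrowed from Rituna.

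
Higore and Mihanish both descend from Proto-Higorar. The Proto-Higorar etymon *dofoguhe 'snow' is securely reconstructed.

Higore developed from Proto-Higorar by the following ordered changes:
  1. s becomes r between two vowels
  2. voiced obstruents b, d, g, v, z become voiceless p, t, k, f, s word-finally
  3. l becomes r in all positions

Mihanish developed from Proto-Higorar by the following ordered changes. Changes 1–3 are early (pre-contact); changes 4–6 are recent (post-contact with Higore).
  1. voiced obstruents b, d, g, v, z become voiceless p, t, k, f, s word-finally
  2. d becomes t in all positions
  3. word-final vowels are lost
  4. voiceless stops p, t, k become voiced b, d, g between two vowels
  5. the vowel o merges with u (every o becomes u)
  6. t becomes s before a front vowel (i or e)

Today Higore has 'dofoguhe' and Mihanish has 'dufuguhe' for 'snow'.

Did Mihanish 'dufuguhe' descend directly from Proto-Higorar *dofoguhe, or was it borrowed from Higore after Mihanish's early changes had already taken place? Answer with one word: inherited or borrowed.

borrowed

If inherited, *dofoguhe would pass through all of Mihanish's changes:
Mihanish: start from *dofoguhe.
  rule 1: no change — dofoguhe
  rule 2 (unconditioned shift): dofoguhe → tofoguhe
  rule 3 (apocope): tofoguhe → tofoguh
  rule 4: no change — tofoguh
  rule 5 (vowel merger): tofoguh → tufuguh
  rule 6: no change — tufuguh
  ⇒ Mihanish tufuguh
If borrowed from Higore 'dofoguhe' after the early changes, it would undergo only the recent ones:
  rule 4 (intervocalic voicing): no change (dofoguhe)
  rule 5 (vowel merger): dofoguhe → dufuguhe
  rule 6 (palatalisation): no change (dufuguhe)
  ⇒ as a loan: dufuguhe
Mihanish 'dufuguhe' matches the loan outcome 'dufuguhe', not the inherited 'tufuguh' — it skipped the early Mihanish changes, so it was borrowed from Higore.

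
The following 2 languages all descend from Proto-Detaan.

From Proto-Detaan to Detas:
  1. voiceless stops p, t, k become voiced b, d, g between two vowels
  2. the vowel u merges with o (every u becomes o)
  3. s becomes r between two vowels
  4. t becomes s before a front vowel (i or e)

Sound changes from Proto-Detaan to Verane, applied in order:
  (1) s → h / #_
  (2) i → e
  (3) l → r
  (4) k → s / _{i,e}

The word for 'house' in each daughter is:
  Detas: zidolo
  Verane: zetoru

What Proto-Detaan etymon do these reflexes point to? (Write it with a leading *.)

*zitolu

Position 5: Detas has l, Verane has r. Detas preserves l here (none of its changes turn any other segment into l), so the proto-segment is *l.
Position 3: Detas has d, Verane has t. Verane preserves t here (none of its changes turn any other segment into t), so the proto-segment is *t.
Verify the candidate proto-form against each daughter:
Detas: *zitolu
  zitolu → zidolu   [intervocalic voicing]
  zidolu → zidolo   [vowel merger]
  zidolo (rule 3 does not apply)
  zidolo (rule 4 does not apply)
  giving Detas zidolo.
Verane: start from *zitolu.
  rule 1: no change — zitolu
  rule 2 (vowel merger): zitolu → zetolu
  rule 3 (unconditioned shift): zetolu → zetoru
  rule 4: no change — zetoru
  ⇒ Verane zetoru
Only *zitolu yields all of Detas zidolo, Verane zetoru.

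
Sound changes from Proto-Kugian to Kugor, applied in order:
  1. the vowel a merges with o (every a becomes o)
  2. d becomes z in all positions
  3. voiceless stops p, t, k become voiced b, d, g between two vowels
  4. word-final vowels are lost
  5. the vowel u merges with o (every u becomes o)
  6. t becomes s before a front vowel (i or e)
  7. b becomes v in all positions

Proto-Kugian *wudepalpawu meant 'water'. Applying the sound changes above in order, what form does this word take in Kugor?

Kugor: *wudepalpawu > wudepolpowu > wuzepolpowu > wuzebolpowu > wuzebolpow > wozebolpow > wozevolpow  (by vowel merger, unconditioned shift, intervocalic voicing, apocope, vowel merger, unconditioned shift)

wozevolpow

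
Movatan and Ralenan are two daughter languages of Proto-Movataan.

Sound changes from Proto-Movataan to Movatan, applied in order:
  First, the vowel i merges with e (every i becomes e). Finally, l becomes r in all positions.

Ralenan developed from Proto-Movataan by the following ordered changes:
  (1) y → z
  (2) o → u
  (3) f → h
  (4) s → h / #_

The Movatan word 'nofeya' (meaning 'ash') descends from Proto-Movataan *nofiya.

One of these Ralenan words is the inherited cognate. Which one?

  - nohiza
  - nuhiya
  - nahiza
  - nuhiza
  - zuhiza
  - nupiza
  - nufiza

nuhiza

Ralenan: *nofiya > nofiza > nufiza > nuhiza  (by unconditioned shift, vowel merger, unconditioned shift)
The other candidates each miss or misapply at least one Ralenan change.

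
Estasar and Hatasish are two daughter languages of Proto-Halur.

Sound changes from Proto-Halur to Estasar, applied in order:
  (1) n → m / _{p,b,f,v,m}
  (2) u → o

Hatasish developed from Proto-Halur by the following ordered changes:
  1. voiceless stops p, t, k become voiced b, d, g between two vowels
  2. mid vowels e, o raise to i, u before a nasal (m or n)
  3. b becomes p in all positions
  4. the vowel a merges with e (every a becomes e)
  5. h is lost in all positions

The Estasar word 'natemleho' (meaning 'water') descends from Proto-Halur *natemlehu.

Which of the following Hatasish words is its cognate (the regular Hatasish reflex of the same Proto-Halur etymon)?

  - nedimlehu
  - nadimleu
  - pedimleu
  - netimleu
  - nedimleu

Hatasish: *natemlehu
  natemlehu → nademlehu   [intervocalic voicing]
  nademlehu → nadimlehu   [pre-nasal raising]
  nadimlehu (rule 3 does not apply)
  nadimlehu → nedimlehu   [vowel merger]
  nedimlehu → nedimleu   [h-loss]
  giving Hatasish nedimleu.
Among the options, 'nedimleu' alone shows every Hatasish change applied in order.

nedimleu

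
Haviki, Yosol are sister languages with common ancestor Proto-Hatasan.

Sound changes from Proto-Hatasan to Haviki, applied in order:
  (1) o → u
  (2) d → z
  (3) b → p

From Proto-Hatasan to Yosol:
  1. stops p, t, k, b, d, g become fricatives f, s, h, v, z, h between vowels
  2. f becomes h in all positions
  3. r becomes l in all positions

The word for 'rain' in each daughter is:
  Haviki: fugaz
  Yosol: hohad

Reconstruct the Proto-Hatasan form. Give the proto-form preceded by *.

Position 3: Haviki has g, Yosol has h. Haviki preserves g here (none of its changes turn any other segment into g), so the proto-segment is *g.
Position 2: Haviki has u, Yosol has o. Yosol preserves o here (none of its changes turn any other segment into o), so the proto-segment is *o.
Position 5: Haviki has z, Yosol has d. Yosol preserves d here (none of its changes turn any other segment into d), so the proto-segment is *d.
Verify the candidate proto-form against each daughter:
Haviki: *fogad
  fogad → fugad   [vowel merger]
  fugad → fugaz   [unconditioned shift]
  fugaz (rule 3 does not apply)
  giving Haviki fugaz.
Yosol: *fogad > fohad > hohad  (by intervocalic lenition, unconditioned shift)
No other proto-form is consistent with every reflex, so the reconstruction is *fogad.

*fogad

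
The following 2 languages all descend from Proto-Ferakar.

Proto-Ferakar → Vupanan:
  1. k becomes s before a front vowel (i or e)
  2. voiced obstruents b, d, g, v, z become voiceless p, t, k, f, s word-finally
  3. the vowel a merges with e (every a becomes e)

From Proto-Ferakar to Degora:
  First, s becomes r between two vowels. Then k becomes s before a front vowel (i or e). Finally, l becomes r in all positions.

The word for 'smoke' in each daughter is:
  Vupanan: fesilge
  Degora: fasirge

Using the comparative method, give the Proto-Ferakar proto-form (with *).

*fakilge

Position 5: Vupanan has l, Degora has r. Vupanan preserves l here (none of its changes turn any other segment into l), so the proto-segment is *l.
Position 3: Vupanan has s, Degora has s. Taking the neighbouring segments as reconstructed: Vupanan s could go back to *k or *s; Degora s can only go back to *k — the one source consistent with every daughter is *k.
Continuing position by position gives *fakilge; check it forward:
Vupanan: *fakilge
  fakilge → fasilge   [palatalisation]
  fasilge (rule 2 does not apply)
  fasilge → fesilge   [vowel merger]
  giving Vupanan fesilge.
Degora: start from *fakilge.
  rule 1: no change — fakilge
  rule 2 (palatalisation): fakilge → fasilge
  rule 3 (unconditioned shift): fasilge → fasirge
  ⇒ Degora fasirge
Only *fakilge yields all of Vupanan fesilge, Degora fasirge.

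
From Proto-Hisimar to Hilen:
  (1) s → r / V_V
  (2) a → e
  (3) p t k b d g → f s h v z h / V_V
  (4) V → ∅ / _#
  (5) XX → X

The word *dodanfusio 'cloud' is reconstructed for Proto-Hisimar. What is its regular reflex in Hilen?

Hilen: start from *dodanfusio.
  rule 1 (rhotacism): dodanfusio → dodanfurio
  rule 2 (vowel merger): dodanfurio → dodenfurio
  rule 3 (intervocalic lenition): dodenfurio → dozenfurio
  rule 4 (apocope): dozenfurio → dozenfuri
  rule 5: no change — dozenfuri
  ⇒ Hilen dozenfuri

dozenfuri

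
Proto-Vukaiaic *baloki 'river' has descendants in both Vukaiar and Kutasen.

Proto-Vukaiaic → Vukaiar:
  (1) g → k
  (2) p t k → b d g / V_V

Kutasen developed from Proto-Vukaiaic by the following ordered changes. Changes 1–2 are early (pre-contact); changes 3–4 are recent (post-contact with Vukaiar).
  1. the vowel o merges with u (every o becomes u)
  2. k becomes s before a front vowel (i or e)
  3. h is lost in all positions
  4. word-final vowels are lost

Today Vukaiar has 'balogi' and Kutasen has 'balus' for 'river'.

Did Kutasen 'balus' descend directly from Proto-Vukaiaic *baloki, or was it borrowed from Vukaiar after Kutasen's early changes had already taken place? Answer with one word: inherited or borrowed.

inherited

If inherited, *baloki would pass through all of Kutasen's changes:
Kutasen: start from *baloki.
  rule 1 (vowel merger): baloki → baluki
  rule 2 (palatalisation): baluki → balusi
  rule 3: no change — balusi
  rule 4 (apocope): balusi → balus
  ⇒ Kutasen balus
If borrowed from Vukaiar 'balogi' after the early changes, it would undergo only the recent ones:
  rule 3 (h-loss): no change (balogi)
  rule 4 (apocope): balogi → balog
  ⇒ as a loan: balog
Kutasen 'balus' matches the inherited outcome exactly, so it is an inherited cognate, not a loan.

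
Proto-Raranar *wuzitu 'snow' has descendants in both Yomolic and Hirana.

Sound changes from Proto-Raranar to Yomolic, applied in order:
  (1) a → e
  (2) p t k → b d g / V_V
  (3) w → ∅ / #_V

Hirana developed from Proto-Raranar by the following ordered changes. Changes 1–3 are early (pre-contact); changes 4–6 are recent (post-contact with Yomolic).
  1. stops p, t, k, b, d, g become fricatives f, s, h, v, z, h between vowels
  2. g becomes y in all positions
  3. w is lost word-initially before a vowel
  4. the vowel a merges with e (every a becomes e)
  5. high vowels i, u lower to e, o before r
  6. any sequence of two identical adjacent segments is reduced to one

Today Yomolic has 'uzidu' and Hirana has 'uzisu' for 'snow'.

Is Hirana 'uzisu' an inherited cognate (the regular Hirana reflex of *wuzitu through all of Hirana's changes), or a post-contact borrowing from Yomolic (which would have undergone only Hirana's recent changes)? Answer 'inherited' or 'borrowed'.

If inherited, *wuzitu would pass through all of Hirana's changes:
Hirana: *wuzitu
  wuzitu → wuzisu   [intervocalic lenition]
  wuzisu (rule 2 does not apply)
  wuzisu → uzisu   [glide loss]
  uzisu (rule 4 does not apply)
  uzisu (rule 5 does not apply)
  uzisu (rule 6 does not apply)
  giving Hirana uzisu.
If borrowed from Yomolic 'uzidu' after the early changes, it would undergo only the recent ones:
  rule 4 (vowel merger): no change (uzidu)
  rule 5 (pre-rhotic lowering): no change (uzidu)
  rule 6 (degemination): no change (uzidu)
  ⇒ as a loan: uzidu
Hirana 'uzisu' matches the inherited outcome exactly, so it is an inherited cognate, not a loan.

inherited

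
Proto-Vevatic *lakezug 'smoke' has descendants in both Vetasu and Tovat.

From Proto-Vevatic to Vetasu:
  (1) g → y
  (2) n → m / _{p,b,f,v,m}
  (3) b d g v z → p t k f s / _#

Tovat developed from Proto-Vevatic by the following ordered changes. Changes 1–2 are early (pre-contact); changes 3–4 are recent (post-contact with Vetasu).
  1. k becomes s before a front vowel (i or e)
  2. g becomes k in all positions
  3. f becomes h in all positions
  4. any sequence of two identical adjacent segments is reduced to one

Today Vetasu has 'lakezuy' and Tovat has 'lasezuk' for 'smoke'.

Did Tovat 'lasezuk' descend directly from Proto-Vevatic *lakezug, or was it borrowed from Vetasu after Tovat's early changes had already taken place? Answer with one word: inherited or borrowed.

If inherited, *lakezug would pass through all of Tovat's changes:
Tovat: start from *lakezug.
  rule 1 (palatalisation): lakezug → lasezug
  rule 2 (unconditioned shift): lasezug → lasezuk
  rule 3: no change — lasezuk
  rule 4: no change — lasezuk
  ⇒ Tovat lasezuk
If borrowed from Vetasu 'lakezuy' after the early changes, it would undergo only the recent ones:
  rule 3 (unconditioned shift): no change (lakezuy)
  rule 4 (degemination): no change (lakezuy)
  ⇒ as a loan: lakezuy
Tovat 'lasezuk' matches the inherited outcome exactly, so it is an inherited cognate, not a loan.

inherited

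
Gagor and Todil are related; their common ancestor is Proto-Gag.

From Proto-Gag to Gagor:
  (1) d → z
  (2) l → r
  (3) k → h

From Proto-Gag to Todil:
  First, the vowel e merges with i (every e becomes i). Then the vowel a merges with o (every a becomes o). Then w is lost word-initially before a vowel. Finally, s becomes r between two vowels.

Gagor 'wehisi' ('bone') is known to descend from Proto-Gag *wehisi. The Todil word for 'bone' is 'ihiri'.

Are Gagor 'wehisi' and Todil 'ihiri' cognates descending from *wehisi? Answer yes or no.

Derive the expected Todil reflex of *wehisi:
Todil: start from *wehisi.
  rule 1 (vowel merger): wehisi → wihisi
  rule 2: no change — wihisi
  rule 3 (glide loss): wihisi → ihisi
  rule 4 (rhotacism): ihisi → ihiri
  ⇒ Todil ihiri
Todil 'ihiri' matches the regular reflex exactly, so the pair is cognate.

yes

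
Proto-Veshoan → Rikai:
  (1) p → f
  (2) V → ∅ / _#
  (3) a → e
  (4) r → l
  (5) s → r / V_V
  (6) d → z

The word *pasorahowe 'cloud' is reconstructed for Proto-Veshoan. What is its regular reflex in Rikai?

Rikai: start from *pasorahowe.
  rule 1 (unconditioned shift): pasorahowe → fasorahowe
  rule 2 (apocope): fasorahowe → fasorahow
  rule 3 (vowel merger): fasorahow → fesorehow
  rule 4 (unconditioned shift): fesorehow → fesolehow
  rule 5 (rhotacism): fesolehow → ferolehow
  rule 6: no change — ferolehow
  ⇒ Rikai ferolehow

ferolehow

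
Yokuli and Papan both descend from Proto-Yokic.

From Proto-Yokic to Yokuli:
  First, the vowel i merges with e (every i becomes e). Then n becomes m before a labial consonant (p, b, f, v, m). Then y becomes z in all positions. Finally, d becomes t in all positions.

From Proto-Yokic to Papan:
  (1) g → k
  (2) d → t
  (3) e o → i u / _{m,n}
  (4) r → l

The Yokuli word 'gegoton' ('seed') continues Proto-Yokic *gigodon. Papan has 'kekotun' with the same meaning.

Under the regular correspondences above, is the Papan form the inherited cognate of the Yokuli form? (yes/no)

Derive the expected Papan reflex of *gigodon:
Papan: *gigodon > kikodon > kikoton > kikotun  (by unconditioned shift, unconditioned shift, pre-nasal raising)
The regular Papan reflex would be 'kikotun', but the attested form is 'kekotun'. The correspondence is irregular, so they are not cognates (the Papan form has a different source).

no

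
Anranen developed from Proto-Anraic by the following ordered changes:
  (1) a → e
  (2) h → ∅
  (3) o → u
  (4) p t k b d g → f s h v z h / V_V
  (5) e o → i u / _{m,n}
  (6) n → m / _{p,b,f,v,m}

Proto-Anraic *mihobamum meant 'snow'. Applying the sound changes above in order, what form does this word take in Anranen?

miuvimum

Anranen: *mihobamum > mihobemum > miobemum > miubemum > miuvemum > miuvimum  (by vowel merger, h-loss, vowel merger, intervocalic lenition, pre-nasal raising)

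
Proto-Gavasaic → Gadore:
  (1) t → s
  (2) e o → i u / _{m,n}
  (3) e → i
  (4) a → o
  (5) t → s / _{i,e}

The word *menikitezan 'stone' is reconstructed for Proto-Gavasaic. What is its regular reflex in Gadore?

Gadore: *menikitezan
  menikitezan → menikisezan   [unconditioned shift]
  menikisezan → minikisezan   [pre-nasal raising]
  minikisezan → minikisizan   [vowel merger]
  minikisizan → minikisizon   [vowel merger]
  minikisizon (rule 5 does not apply)
  giving Gadore minikisizon.

minikisizon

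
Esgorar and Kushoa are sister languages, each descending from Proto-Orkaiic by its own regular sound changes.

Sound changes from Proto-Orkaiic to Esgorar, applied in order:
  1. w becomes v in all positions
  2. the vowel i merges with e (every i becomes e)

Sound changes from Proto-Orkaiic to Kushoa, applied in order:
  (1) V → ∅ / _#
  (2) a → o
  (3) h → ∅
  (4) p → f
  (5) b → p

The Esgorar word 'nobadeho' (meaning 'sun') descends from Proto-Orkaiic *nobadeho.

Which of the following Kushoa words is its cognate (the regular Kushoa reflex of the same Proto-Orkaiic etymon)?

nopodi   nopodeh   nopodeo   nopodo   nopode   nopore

nopode

Kushoa: start from *nobadeho.
  rule 1 (apocope): nobadeho → nobadeh
  rule 2 (vowel merger): nobadeh → nobodeh
  rule 3 (h-loss): nobodeh → nobode
  rule 4: no change — nobode
  rule 5 (unconditioned shift): nobode → nopode
  ⇒ Kushoa nopode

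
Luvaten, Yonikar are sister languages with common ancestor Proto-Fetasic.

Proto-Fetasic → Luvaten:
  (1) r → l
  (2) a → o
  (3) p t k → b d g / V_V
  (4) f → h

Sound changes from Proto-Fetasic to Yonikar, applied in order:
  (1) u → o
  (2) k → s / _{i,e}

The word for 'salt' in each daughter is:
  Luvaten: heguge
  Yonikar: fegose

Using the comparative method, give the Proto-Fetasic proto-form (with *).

*feguke

Position 5: Luvaten has g, Yonikar has s. Taking the neighbouring segments as reconstructed: Luvaten g could go back to *k or *g; Yonikar s could go back to *k or *s — the one source consistent with every daughter is *k.
Position 4: Luvaten has u, Yonikar has o. Luvaten preserves u here (none of its changes turn any other segment into u), so the proto-segment is *u.
Position 1: Luvaten has h, Yonikar has f. Yonikar preserves f here (none of its changes turn any other segment into f), so the proto-segment is *f.
Continuing position by position gives *feguke; check it forward:
Luvaten: *feguke
  feguke (rule 1 does not apply)
  feguke (rule 2 does not apply)
  feguke → feguge   [intervocalic voicing]
  feguge → heguge   [unconditioned shift]
  giving Luvaten heguge.
Yonikar: start from *feguke.
  rule 1 (vowel merger): feguke → fegoke
  rule 2 (palatalisation): fegoke → fegose
  ⇒ Yonikar fegose
Only *feguke yields all of Luvaten heguge, Yonikar fegose.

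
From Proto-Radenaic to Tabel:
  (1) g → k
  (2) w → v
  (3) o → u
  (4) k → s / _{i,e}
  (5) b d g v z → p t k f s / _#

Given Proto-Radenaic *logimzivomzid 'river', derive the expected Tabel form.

lusimzivumzit

Tabel: *logimzivomzid
  logimzivomzid → lokimzivomzid   [unconditioned shift]
  lokimzivomzid (rule 2 does not apply)
  lokimzivomzid → lukimzivumzid   [vowel merger]
  lukimzivumzid → lusimzivumzid   [palatalisation]
  lusimzivumzid → lusimzivumzit   [final devoicing]
  giving Tabel lusimzivumzit.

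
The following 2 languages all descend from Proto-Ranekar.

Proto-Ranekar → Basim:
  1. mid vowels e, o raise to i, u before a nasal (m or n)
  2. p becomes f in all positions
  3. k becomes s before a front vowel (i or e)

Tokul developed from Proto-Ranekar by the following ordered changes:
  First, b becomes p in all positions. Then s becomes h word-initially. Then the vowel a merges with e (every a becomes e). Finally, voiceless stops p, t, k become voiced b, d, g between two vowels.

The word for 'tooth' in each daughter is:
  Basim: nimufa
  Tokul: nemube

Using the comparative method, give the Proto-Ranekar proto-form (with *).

Position 2: Basim has i, Tokul has e. Taking the neighbouring segments as reconstructed: Basim i could go back to *e or *i; Tokul e could go back to *a or *e — the one source consistent with every daughter is *e.
Position 5: Basim has f, Tokul has b. Taking the neighbouring segments as reconstructed: Basim f could go back to *p or *f; Tokul b could go back to *p or *b — the one source consistent with every daughter is *p.
Position 6: Basim has a, Tokul has e. Basim preserves a here (none of its changes turn any other segment into a), so the proto-segment is *a.
Continuing position by position gives *nemupa; check it forward:
Basim: *nemupa > nimupa > nimufa  (by pre-nasal raising, unconditioned shift)
Tokul: *nemupa > nemupe > nemube  (by vowel merger, intervocalic voicing)
No other proto-form is consistent with every reflex, so the reconstruction is *nemupa.

*nemupa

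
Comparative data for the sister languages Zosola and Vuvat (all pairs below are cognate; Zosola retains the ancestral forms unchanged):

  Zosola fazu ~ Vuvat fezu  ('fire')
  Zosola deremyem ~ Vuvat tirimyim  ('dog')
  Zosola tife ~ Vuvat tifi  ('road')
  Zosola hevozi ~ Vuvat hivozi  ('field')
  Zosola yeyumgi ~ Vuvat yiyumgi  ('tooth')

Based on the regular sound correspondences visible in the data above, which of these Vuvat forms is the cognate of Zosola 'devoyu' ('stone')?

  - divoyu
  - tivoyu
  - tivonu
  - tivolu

tivoyu

deremyem ~ tirimyim — Zosola d corresponds to Vuvat t word-initially before a front vowel.
hevozi ~ hivozi — Zosola e corresponds to Vuvat i after a consonant, before a labial obstruent.
Applying these to Zosola 'devoyu':
  devoyu → tevoyu   (d→t word-initially before a front vowel)
  tevoyu → tivoyu   (e→i after a consonant, before a labial obstruent)
So the Vuvat cognate is 'tivoyu'.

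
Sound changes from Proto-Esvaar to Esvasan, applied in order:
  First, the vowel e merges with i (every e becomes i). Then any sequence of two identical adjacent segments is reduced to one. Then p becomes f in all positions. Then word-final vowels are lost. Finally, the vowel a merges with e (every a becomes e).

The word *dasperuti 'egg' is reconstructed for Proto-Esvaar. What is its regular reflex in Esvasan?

desfirut

Esvasan: *dasperuti > daspiruti > dasfiruti > dasfirut > desfirut  (by vowel merger, unconditioned shift, apocope, vowel merger)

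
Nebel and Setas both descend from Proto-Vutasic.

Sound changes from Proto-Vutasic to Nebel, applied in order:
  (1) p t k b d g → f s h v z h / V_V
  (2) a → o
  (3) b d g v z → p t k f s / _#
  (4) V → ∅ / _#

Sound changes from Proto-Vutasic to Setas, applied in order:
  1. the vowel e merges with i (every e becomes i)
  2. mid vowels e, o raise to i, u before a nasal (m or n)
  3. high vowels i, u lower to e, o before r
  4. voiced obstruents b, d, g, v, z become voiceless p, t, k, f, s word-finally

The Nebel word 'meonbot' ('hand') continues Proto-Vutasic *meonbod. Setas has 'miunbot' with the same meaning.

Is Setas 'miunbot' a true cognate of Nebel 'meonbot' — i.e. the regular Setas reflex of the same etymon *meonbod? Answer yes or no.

Derive the expected Setas reflex of *meonbod:
Setas: *meonbod
  meonbod → mionbod   [vowel merger]
  mionbod → miunbod   [pre-nasal raising]
  miunbod (rule 3 does not apply)
  miunbod → miunbot   [final devoicing]
  giving Setas miunbot.
Setas 'miunbot' matches the regular reflex exactly, so the pair is cognate.

yes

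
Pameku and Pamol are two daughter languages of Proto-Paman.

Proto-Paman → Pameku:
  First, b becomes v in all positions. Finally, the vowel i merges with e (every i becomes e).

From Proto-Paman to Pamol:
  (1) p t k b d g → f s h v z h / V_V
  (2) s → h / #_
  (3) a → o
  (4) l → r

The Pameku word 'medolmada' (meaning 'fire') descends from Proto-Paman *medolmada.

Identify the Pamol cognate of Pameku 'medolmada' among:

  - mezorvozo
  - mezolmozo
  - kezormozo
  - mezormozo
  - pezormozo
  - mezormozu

Pamol: start from *medolmada.
  rule 1 (intervocalic lenition): medolmada → mezolmaza
  rule 2: no change — mezolmaza
  rule 3 (vowel merger): mezolmaza → mezolmozo
  rule 4 (unconditioned shift): mezolmozo → mezormozo
  ⇒ Pamol mezormozo
The other candidates each miss or misapply at least one Pamol change.

mezormozo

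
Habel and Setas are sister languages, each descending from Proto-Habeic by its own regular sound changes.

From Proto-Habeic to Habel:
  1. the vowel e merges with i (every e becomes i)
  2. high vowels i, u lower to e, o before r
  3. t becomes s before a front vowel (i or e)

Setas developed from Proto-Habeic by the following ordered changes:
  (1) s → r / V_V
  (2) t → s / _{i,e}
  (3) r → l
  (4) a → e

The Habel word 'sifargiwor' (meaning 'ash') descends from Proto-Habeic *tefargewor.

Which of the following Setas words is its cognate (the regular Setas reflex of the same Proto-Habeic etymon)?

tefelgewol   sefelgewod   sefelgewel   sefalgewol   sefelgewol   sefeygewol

Setas: *tefargewor > sefargewor > sefalgewol > sefelgewol  (by palatalisation, unconditioned shift, vowel merger)

sefelgewol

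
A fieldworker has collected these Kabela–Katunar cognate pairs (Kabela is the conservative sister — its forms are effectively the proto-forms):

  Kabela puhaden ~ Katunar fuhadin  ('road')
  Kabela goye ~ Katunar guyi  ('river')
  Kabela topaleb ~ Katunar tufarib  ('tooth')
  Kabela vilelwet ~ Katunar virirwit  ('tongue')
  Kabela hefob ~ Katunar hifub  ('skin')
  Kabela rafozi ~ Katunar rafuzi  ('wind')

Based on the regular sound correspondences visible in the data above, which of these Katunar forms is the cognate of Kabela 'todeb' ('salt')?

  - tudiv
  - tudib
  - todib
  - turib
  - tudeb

tudib

goye ~ guyi, rafozi ~ rafuzi — Kabela o corresponds to Katunar u after a consonant, before a consonant other than r, m, n, p, b, f, v.
topaleb ~ tufarib — Kabela e corresponds to Katunar i after a consonant, before a labial obstruent.
Applying these to Kabela 'todeb':
  todeb → tudeb   (o→u after a consonant, before a consonant other than r, m, n, p, b, f, v)
  tudeb → tudib   (e→i after a consonant, before a labial obstruent)
So the Katunar cognate is 'tudib'.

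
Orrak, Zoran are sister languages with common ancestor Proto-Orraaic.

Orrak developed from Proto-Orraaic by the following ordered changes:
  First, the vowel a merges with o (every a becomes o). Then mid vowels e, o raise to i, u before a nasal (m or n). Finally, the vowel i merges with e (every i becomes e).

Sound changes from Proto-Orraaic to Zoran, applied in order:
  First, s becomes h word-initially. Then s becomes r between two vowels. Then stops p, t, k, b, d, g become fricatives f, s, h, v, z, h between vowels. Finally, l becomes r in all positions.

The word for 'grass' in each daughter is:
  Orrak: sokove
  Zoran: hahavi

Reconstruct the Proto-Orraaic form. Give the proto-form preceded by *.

Position 3: Orrak has k, Zoran has h. Orrak preserves k here (none of its changes turn any other segment into k), so the proto-segment is *k.
Position 4: Orrak has o, Zoran has a. Zoran preserves a here (none of its changes turn any other segment into a), so the proto-segment is *a.
Position 6: Orrak has e, Zoran has i. Zoran preserves i here (none of its changes turn any other segment into i), so the proto-segment is *i.
Continuing position by position gives *sakavi; check it forward:
Orrak: start from *sakavi.
  rule 1 (vowel merger): sakavi → sokovi
  rule 2: no change — sokovi
  rule 3 (vowel merger): sokovi → sokove
  ⇒ Orrak sokove
Zoran: *sakavi > hakavi > hahavi  (by debuccalisation, intervocalic lenition)
*sakavi is the unique common source.

*sakavi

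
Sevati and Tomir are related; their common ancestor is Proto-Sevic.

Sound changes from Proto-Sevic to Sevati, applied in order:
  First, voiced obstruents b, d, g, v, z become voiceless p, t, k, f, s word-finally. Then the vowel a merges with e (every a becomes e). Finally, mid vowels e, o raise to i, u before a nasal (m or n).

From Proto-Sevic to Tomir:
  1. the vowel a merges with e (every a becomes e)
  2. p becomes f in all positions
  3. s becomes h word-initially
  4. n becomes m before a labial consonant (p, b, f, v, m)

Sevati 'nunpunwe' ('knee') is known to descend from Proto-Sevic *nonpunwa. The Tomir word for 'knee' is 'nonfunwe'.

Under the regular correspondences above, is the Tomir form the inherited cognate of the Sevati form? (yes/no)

no

Derive the expected Tomir reflex of *nonpunwa:
Tomir: *nonpunwa > nonpunwe > nonfunwe > nomfunwe  (by vowel merger, unconditioned shift, nasal place assimilation)
The regular Tomir reflex would be 'nomfunwe', but the attested form is 'nonfunwe'. The correspondence is irregular, so they are not cognates (the Tomir form has a different source).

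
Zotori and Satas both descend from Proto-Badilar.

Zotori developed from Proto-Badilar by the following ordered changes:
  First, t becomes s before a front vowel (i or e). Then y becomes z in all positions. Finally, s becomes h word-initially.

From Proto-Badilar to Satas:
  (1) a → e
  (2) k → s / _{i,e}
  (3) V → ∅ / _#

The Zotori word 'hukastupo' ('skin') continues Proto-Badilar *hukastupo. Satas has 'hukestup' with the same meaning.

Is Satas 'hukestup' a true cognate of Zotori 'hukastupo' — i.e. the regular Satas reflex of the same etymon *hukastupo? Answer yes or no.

Derive the expected Satas reflex of *hukastupo:
Satas: *hukastupo
  hukastupo → hukestupo   [vowel merger]
  hukestupo → husestupo   [palatalisation]
  husestupo → husestup   [apocope]
  giving Satas husestup.
The regular Satas reflex would be 'husestup', but the attested form is 'hukestup'. The correspondence is irregular, so they are not cognates (the Satas form has a different source).

no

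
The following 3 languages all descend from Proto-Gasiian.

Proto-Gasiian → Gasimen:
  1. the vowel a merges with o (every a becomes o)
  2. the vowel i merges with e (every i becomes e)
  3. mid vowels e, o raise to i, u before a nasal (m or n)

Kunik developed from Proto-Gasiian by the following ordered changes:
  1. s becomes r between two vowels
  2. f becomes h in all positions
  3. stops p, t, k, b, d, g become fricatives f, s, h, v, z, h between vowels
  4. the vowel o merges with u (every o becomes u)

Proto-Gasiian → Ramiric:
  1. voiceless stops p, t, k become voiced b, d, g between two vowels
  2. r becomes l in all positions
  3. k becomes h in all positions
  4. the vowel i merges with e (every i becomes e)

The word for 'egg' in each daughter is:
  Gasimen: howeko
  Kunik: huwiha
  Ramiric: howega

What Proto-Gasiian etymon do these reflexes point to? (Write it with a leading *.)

Position 2: Gasimen has o, Kunik has u, Ramiric has o. Ramiric preserves o here (none of its changes turn any other segment into o), so the proto-segment is *o.
Position 5: Gasimen has k, Kunik has h, Ramiric has g. Gasimen preserves k here (none of its changes turn any other segment into k), so the proto-segment is *k.
Verify the candidate proto-form against each daughter:
Gasimen: start from *howika.
  rule 1 (vowel merger): howika → howiko
  rule 2 (vowel merger): howiko → howeko
  rule 3: no change — howeko
  ⇒ Gasimen howeko
Kunik: start from *howika.
  rule 1: no change — howika
  rule 2: no change — howika
  rule 3 (intervocalic lenition): howika → howiha
  rule 4 (vowel merger): howiha → huwiha
  ⇒ Kunik huwiha
Ramiric: *howika
  howika → howiga   [intervocalic voicing]
  howiga (rule 2 does not apply)
  howiga (rule 3 does not apply)
  howiga → howega   [vowel merger]
  giving Ramiric howega.
No other proto-form is consistent with every reflex, so the reconstruction is *howika.

*howika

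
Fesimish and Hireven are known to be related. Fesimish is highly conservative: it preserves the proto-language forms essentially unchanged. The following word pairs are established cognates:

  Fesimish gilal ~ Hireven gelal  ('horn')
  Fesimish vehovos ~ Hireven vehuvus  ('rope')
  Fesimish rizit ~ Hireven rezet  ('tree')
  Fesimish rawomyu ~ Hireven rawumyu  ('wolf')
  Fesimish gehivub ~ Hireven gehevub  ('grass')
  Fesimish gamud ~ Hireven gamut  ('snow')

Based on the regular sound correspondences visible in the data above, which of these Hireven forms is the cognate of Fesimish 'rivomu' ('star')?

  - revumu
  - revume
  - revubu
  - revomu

gehivub ~ gehevub — Fesimish i corresponds to Hireven e after a consonant, before a labial obstruent.
rawomyu ~ rawumyu — Fesimish o corresponds to Hireven u after a consonant, before a nasal.
Applying these to Fesimish 'rivomu':
  rivomu → revomu   (i→e after a consonant, before a labial obstruent)
  revomu → revumu   (o→u after a consonant, before a nasal)
So the Hireven cognate is 'revumu'.

revumu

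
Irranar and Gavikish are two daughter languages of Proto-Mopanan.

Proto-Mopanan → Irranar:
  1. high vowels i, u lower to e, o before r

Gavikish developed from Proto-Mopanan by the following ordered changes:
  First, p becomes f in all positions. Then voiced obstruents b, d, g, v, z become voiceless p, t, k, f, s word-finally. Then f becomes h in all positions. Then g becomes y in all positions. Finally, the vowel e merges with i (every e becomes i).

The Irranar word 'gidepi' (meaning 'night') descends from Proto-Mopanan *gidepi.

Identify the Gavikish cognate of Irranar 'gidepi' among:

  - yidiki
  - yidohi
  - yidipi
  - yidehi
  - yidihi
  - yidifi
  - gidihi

yidihi

Gavikish: start from *gidepi.
  rule 1 (unconditioned shift): gidepi → gidefi
  rule 2: no change — gidefi
  rule 3 (unconditioned shift): gidefi → gidehi
  rule 4 (unconditioned shift): gidehi → yidehi
  rule 5 (vowel merger): yidehi → yidihi
  ⇒ Gavikish yidihi
Only 'yidihi' matches the regular Gavikish development of *gidepi.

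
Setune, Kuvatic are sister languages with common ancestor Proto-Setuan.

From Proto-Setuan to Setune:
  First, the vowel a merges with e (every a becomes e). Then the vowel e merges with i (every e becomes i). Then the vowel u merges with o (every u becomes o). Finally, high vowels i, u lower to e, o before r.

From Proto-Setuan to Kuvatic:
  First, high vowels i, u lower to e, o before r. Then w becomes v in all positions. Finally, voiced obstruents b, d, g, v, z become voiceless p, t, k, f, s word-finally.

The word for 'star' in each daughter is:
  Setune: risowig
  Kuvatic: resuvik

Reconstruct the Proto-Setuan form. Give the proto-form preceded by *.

*resuwig

Position 7: Setune has g, Kuvatic has k. Setune preserves g here (none of its changes turn any other segment into g), so the proto-segment is *g.
Position 2: Setune has i, Kuvatic has e. Taking the neighbouring segments as reconstructed: Setune i could go back to *a or *e or *i; Kuvatic e can only go back to *e — the one source consistent with every daughter is *e.
Continuing position by position gives *resuwig; check it forward:
Setune: *resuwig > risuwig > risowig  (by vowel merger, vowel merger)
Kuvatic: start from *resuwig.
  rule 1: no change — resuwig
  rule 2 (unconditioned shift): resuwig → resuvig
  rule 3 (final devoicing): resuvig → resuvik
  ⇒ Kuvatic resuvik
*resuwig is the unique common source.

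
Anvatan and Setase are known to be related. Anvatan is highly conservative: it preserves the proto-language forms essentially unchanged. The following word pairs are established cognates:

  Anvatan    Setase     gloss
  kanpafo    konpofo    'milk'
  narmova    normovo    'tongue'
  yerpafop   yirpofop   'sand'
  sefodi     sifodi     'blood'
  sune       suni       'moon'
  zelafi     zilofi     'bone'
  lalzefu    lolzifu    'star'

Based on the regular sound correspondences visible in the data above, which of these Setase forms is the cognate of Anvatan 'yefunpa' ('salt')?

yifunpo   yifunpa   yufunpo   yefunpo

sefodi ~ sifodi, lalzefu ~ lolzifu — Anvatan e corresponds to Setase i after a consonant, before a labial obstruent.
narmova ~ normovo — Anvatan a corresponds to Setase o word-finally.
Applying these to Anvatan 'yefunpa':
  yefunpa → yifunpa   (e→i after a consonant, before a labial obstruent)
  yifunpa → yifunpo   (a→o word-finally)
So the Setase cognate is 'yifunpo'.

yifunpo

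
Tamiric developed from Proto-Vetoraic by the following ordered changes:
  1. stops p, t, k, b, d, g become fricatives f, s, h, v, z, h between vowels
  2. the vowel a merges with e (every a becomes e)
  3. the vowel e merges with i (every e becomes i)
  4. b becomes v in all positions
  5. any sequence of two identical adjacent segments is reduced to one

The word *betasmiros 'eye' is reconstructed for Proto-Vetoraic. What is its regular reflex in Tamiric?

visismiros

Tamiric: *betasmiros > besasmiros > besesmiros > bisismiros > visismiros  (by intervocalic lenition, vowel merger, vowel merger, unconditioned shift)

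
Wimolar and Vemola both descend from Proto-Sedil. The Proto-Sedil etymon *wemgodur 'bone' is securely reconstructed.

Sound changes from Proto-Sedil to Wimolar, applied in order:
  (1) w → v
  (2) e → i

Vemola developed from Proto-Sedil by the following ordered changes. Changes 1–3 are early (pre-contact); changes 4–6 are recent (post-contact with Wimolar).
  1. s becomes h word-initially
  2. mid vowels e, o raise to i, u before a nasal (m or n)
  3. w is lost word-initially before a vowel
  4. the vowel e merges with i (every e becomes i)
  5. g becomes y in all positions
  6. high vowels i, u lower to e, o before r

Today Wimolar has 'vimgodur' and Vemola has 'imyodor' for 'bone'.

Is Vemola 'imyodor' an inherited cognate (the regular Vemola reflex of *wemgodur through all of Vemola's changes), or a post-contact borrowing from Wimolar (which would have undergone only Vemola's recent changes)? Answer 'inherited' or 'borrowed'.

If inherited, *wemgodur would pass through all of Vemola's changes:
Vemola: *wemgodur > wimgodur > imgodur > imyodur > imyodor  (by pre-nasal raising, glide loss, unconditioned shift, pre-rhotic lowering)
If borrowed from Wimolar 'vimgodur' after the early changes, it would undergo only the recent ones:
  rule 4 (vowel merger): no change (vimgodur)
  rule 5 (unconditioned shift): vimgodur → vimyodur
  rule 6 (pre-rhotic lowering): vimyodur → vimyodor
  ⇒ as a loan: vimyodor
Vemola 'imyodor' matches the inherited outcome exactly, so it is an inherited cognate, not a loan.

inherited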